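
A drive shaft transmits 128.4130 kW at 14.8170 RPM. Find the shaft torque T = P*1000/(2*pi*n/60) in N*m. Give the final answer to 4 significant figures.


omega = 2*pi*14.8170/60 = 1.55163 rad/s
T = 128.4130*1000 / 1.55163
T = 82760 N*m


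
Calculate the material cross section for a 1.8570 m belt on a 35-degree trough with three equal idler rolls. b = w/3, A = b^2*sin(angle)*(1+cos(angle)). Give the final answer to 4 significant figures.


b = 1.8570/3 = 0.619 m
A = 0.619^2 * sin(35 deg) * (1 + cos(35 deg))
A = 0.3998 m^2


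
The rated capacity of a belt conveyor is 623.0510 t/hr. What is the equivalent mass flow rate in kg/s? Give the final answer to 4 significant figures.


m_dot = 623.0510 * 1000 / 3600
m_dot = 173.1 kg/s


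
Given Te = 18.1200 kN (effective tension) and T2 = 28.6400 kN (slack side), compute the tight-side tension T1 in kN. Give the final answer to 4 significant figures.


T1 = Te + T2 = 18.1200 + 28.6400
T1 = 46.76 kN


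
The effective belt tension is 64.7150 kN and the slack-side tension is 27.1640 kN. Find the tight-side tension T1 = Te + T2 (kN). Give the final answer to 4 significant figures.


T1 = Te + T2 = 64.7150 + 27.1640
T1 = 91.88 kN


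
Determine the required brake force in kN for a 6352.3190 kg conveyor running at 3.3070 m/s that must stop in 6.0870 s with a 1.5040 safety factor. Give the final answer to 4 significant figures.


F = 6352.3190 * 3.3070 / 6.0870 * 1.5040 / 1000
F = 5.191 kN


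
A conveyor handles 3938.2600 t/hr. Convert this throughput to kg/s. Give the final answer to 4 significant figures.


m_dot = 3938.2600 * 1000 / 3600
m_dot = 1094 kg/s


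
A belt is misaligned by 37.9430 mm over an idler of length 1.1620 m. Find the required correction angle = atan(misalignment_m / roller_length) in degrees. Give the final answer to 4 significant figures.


misalign_m = 37.9430 / 1000 = 0.037943 m
angle = atan(0.037943 / 1.1620)
angle = 1.870 deg


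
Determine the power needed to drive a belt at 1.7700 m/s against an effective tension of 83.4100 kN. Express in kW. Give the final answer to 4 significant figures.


P = Te * v = 83.4100 * 1.7700
P = 147.6 kW


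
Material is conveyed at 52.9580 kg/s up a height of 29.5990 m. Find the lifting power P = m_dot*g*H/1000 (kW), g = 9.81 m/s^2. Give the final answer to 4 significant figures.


P = 52.9580 * 9.81 * 29.5990 / 1000
P = 15.38 kW


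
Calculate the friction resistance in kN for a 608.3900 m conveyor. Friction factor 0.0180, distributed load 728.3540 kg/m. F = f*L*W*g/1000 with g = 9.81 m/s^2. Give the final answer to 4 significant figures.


F = 0.0180 * 608.3900 * 728.3540 * 9.81 / 1000
F = 78.25 kN


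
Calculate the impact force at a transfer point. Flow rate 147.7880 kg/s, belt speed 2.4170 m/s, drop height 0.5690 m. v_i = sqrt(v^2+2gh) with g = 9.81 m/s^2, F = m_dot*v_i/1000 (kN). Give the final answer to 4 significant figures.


v_i = sqrt(2.4170^2 + 2*9.81*0.5690) = 4.12379 m/s
F = 147.7880 * 4.12379 / 1000
F = 0.6094 kN


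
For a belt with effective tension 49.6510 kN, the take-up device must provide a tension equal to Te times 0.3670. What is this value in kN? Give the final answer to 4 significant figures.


T_tu = 49.6510 * 0.3670
T_tu = 18.22 kN


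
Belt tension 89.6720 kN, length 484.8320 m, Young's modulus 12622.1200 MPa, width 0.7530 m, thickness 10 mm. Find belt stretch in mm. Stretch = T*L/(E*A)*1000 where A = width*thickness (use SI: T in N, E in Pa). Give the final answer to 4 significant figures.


A = 0.7530 * 0.01 = 0.00753 m^2
Stretch = 89.6720*1000 * 484.8320 / (12622.1200e6 * 0.00753) * 1000
Stretch = 457.4 mm


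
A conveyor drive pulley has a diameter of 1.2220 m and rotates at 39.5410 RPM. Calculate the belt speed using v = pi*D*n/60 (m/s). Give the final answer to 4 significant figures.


v = pi * 1.2220 * 39.5410 / 60
v = 2.530 m/s


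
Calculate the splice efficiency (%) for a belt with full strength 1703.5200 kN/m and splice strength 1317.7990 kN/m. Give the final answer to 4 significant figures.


Eff = 1317.7990 / 1703.5200 * 100
Eff = 77.36 %


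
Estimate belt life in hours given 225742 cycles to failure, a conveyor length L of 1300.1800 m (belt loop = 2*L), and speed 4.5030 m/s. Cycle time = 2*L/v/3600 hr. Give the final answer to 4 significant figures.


cycle_time = 2 * 1300.1800 / 4.5030 / 3600 = 0.160409 hr
life = 225742 * 0.160409 = 36210 hours


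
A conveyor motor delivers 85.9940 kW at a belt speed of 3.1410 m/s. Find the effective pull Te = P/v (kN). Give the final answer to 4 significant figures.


Te = P / v = 85.9940 / 3.1410
Te = 27.38 kN


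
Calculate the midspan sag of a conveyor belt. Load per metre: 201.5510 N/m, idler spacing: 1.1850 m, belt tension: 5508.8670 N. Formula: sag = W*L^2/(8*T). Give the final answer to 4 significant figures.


sag = 201.5510 * 1.1850^2 / (8 * 5508.8670)
sag = 0.006422 m


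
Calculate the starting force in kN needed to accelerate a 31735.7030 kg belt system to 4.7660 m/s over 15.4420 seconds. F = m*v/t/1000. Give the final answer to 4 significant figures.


F = 31735.7030 * 4.7660 / 15.4420 / 1000
F = 9.795 kN


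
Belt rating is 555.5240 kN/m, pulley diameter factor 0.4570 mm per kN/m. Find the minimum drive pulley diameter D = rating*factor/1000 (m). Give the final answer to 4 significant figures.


D = 555.5240 * 0.4570 / 1000
D = 0.2539 m


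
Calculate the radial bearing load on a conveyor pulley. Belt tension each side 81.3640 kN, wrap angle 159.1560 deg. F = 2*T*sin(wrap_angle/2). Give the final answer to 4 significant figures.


F = 2 * 81.3640 * sin(159.1560/2 deg)
F = 160.0 kN


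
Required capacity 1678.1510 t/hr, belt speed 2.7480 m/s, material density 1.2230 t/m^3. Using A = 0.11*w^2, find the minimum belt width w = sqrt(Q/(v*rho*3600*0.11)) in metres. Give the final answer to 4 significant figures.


A_req = 1678.1510 / (2.7480 * 1.2230 * 3600) = 0.138703 m^2
w = sqrt(0.138703 / 0.11)
w = 1.123 m


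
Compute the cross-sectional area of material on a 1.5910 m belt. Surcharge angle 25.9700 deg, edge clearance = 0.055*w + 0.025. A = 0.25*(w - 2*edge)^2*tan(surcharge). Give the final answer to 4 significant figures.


edge = 0.055*1.5910 + 0.025 = 0.112505 m
ew = 1.5910 - 2*0.112505 = 1.36599 m
A = 0.25 * 1.36599^2 * tan(25.9700 deg)
A = 0.2272 m^2


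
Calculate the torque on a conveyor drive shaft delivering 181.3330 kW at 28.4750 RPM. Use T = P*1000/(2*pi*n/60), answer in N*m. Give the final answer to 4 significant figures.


omega = 2*pi*28.4750/60 = 2.9819 rad/s
T = 181.3330*1000 / 2.9819
T = 60810 N*m


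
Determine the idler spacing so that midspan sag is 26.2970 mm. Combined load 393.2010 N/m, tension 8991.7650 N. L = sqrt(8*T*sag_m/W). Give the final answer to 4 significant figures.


sag = 26.2970/1000 = 0.026297 m
L = sqrt(8 * 8991.7650 * 0.026297 / 393.2010)
L = 2.193 m


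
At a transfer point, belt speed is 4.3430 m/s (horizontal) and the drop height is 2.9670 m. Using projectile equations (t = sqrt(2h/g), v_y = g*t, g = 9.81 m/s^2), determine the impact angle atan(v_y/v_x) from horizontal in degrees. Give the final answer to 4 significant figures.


t = sqrt(2*2.9670/9.81) = 0.777749 s
v_y = 9.81 * 0.777749 = 7.62972 m/s
angle = atan(7.62972 / 4.3430) = 60.35 deg


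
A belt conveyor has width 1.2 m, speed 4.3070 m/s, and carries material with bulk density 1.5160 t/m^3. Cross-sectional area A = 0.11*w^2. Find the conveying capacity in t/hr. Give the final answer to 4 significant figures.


A = 0.11 * 1.2^2 = 0.1584 m^2
C = 0.1584 * 4.3070 * 1.5160 * 3600
C = 3723 t/hr


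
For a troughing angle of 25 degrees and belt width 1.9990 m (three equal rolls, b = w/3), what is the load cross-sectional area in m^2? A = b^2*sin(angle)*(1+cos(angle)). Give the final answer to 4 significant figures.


b = 1.9990/3 = 0.666333 m
A = 0.666333^2 * sin(25 deg) * (1 + cos(25 deg))
A = 0.3577 m^2


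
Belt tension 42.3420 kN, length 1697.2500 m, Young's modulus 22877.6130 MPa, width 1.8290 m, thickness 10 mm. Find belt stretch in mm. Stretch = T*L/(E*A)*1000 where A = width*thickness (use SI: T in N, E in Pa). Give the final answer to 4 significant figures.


A = 1.8290 * 0.01 = 0.01829 m^2
Stretch = 42.3420*1000 * 1697.2500 / (22877.6130e6 * 0.01829) * 1000
Stretch = 171.7 mm


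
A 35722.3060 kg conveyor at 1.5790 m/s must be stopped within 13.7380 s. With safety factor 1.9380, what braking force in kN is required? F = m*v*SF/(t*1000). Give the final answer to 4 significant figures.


F = 35722.3060 * 1.5790 / 13.7380 * 1.9380 / 1000
F = 7.957 kN


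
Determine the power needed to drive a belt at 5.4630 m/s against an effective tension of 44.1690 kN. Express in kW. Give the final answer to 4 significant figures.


P = Te * v = 44.1690 * 5.4630
P = 241.3 kW


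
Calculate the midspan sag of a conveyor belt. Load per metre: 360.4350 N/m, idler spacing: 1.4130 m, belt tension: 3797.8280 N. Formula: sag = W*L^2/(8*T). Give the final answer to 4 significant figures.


sag = 360.4350 * 1.4130^2 / (8 * 3797.8280)
sag = 0.02369 m


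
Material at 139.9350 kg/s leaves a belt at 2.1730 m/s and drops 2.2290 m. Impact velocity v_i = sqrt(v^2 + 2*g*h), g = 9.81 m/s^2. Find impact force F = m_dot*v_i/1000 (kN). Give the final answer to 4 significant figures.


v_i = sqrt(2.1730^2 + 2*9.81*2.2290) = 6.96096 m/s
F = 139.9350 * 6.96096 / 1000
F = 0.9741 kN


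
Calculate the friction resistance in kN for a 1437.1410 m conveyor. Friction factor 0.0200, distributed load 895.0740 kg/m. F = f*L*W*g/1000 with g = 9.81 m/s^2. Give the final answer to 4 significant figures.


F = 0.0200 * 1437.1410 * 895.0740 * 9.81 / 1000
F = 252.4 kN


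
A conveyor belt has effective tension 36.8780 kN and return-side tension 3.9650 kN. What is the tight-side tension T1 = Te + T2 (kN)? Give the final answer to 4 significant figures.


T1 = Te + T2 = 36.8780 + 3.9650
T1 = 40.84 kN


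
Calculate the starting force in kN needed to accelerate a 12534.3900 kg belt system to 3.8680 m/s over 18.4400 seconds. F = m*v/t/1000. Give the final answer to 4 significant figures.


F = 12534.3900 * 3.8680 / 18.4400 / 1000
F = 2.629 kN


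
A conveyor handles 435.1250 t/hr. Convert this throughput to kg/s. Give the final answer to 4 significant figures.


m_dot = 435.1250 * 1000 / 3600
m_dot = 120.9 kg/s


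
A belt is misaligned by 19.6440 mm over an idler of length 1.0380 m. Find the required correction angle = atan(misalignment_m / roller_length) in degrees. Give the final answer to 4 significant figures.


misalign_m = 19.6440 / 1000 = 0.019644 m
angle = atan(0.019644 / 1.0380)
angle = 1.084 deg


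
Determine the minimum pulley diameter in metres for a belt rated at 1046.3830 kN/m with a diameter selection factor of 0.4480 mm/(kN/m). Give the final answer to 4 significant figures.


D = 1046.3830 * 0.4480 / 1000
D = 0.4688 m


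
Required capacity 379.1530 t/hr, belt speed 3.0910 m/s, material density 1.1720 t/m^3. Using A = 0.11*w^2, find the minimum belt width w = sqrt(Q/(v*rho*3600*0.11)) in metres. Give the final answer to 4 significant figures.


A_req = 379.1530 / (3.0910 * 1.1720 * 3600) = 0.0290727 m^2
w = sqrt(0.0290727 / 0.11)
w = 0.5141 m


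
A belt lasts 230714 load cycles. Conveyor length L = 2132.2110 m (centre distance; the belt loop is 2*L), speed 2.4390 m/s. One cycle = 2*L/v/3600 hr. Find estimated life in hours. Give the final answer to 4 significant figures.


cycle_time = 2 * 2132.2110 / 2.4390 / 3600 = 0.485675 hr
life = 230714 * 0.485675 = 112100 hours


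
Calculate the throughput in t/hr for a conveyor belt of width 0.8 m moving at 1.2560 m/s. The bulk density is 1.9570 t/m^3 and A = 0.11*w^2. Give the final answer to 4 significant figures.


A = 0.11 * 0.8^2 = 0.0704 m^2
C = 0.0704 * 1.2560 * 1.9570 * 3600
C = 623.0 t/hr


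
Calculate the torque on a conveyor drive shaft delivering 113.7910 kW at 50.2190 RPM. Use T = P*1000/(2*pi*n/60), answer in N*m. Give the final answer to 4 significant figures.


omega = 2*pi*50.2190/60 = 5.25892 rad/s
T = 113.7910*1000 / 5.25892
T = 21640 N*m


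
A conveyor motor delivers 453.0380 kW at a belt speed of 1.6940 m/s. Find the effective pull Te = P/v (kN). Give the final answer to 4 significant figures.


Te = P / v = 453.0380 / 1.6940
Te = 267.4 kN


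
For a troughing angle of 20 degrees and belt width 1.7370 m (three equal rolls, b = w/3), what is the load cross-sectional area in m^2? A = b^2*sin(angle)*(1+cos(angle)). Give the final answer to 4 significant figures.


b = 1.7370/3 = 0.579 m
A = 0.579^2 * sin(20 deg) * (1 + cos(20 deg))
A = 0.2224 m^2


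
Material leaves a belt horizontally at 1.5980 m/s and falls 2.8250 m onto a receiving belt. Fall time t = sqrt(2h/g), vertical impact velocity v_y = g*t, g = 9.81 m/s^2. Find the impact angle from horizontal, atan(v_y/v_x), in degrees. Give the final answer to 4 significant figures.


t = sqrt(2*2.8250/9.81) = 0.758909 s
v_y = 9.81 * 0.758909 = 7.4449 m/s
angle = atan(7.4449 / 1.5980) = 77.89 deg


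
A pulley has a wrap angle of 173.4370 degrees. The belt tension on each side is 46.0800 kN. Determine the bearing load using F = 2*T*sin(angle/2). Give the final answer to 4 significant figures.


F = 2 * 46.0800 * sin(173.4370/2 deg)
F = 92.01 kN


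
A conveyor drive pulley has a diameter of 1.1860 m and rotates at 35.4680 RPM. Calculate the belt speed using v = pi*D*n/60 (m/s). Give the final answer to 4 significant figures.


v = pi * 1.1860 * 35.4680 / 60
v = 2.203 m/s


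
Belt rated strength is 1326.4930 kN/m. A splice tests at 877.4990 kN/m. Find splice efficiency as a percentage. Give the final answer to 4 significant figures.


Eff = 877.4990 / 1326.4930 * 100
Eff = 66.15 %


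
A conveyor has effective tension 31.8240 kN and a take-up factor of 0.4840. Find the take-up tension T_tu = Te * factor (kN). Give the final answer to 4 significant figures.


T_tu = 31.8240 * 0.4840
T_tu = 15.40 kN


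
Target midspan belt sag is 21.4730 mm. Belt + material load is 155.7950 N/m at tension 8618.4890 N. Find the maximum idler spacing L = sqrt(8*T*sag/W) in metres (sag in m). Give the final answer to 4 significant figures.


sag = 21.4730/1000 = 0.021473 m
L = sqrt(8 * 8618.4890 * 0.021473 / 155.7950)
L = 3.083 m


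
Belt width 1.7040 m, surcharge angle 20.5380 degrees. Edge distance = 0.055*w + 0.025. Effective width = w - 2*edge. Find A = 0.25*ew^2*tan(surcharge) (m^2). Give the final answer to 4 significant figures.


edge = 0.055*1.7040 + 0.025 = 0.11872 m
ew = 1.7040 - 2*0.11872 = 1.46656 m
A = 0.25 * 1.46656^2 * tan(20.5380 deg)
A = 0.2014 m^2


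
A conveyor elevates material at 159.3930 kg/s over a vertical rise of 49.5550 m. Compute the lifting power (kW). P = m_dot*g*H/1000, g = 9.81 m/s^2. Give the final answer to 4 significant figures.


P = 159.3930 * 9.81 * 49.5550 / 1000
P = 77.49 kW


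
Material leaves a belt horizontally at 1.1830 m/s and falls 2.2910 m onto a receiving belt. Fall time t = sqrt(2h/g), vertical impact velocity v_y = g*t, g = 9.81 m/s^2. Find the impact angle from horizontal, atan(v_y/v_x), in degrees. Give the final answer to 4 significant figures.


t = sqrt(2*2.2910/9.81) = 0.683428 s
v_y = 9.81 * 0.683428 = 6.70443 m/s
angle = atan(6.70443 / 1.1830) = 79.99 deg


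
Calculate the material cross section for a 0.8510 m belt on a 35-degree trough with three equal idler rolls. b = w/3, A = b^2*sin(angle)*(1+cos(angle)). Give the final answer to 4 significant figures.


b = 0.8510/3 = 0.283667 m
A = 0.283667^2 * sin(35 deg) * (1 + cos(35 deg))
A = 0.08396 m^2


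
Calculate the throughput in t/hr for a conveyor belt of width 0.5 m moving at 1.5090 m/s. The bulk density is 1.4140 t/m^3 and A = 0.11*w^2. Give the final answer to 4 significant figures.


A = 0.11 * 0.5^2 = 0.0275 m^2
C = 0.0275 * 1.5090 * 1.4140 * 3600
C = 211.2 t/hr


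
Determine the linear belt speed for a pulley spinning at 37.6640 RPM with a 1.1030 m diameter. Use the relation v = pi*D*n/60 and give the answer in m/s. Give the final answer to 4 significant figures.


v = pi * 1.1030 * 37.6640 / 60
v = 2.175 m/s


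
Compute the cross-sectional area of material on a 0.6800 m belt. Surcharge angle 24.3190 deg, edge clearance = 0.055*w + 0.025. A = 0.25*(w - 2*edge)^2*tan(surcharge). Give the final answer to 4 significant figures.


edge = 0.055*0.6800 + 0.025 = 0.0624 m
ew = 0.6800 - 2*0.0624 = 0.5552 m
A = 0.25 * 0.5552^2 * tan(24.3190 deg)
A = 0.03483 m^2


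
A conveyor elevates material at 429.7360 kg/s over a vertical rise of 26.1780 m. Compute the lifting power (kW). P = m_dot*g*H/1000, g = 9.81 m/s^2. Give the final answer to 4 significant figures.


P = 429.7360 * 9.81 * 26.1780 / 1000
P = 110.4 kW


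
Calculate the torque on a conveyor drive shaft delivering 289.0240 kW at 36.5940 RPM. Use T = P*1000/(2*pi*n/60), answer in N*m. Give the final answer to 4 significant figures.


omega = 2*pi*36.5940/60 = 3.83211 rad/s
T = 289.0240*1000 / 3.83211
T = 75420 N*m


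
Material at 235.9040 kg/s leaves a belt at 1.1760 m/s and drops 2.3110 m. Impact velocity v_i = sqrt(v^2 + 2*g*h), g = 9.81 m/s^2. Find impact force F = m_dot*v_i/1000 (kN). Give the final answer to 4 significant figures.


v_i = sqrt(1.1760^2 + 2*9.81*2.3110) = 6.83555 m/s
F = 235.9040 * 6.83555 / 1000
F = 1.613 kN


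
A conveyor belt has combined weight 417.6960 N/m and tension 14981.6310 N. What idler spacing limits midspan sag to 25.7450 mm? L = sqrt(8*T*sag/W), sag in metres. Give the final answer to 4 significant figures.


sag = 25.7450/1000 = 0.025745 m
L = sqrt(8 * 14981.6310 * 0.025745 / 417.6960)
L = 2.718 m


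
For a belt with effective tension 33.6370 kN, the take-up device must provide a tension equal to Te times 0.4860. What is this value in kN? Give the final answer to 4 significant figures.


T_tu = 33.6370 * 0.4860
T_tu = 16.35 kN


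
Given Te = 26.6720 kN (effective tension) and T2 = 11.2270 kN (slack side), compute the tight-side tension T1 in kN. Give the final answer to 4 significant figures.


T1 = Te + T2 = 26.6720 + 11.2270
T1 = 37.90 kN


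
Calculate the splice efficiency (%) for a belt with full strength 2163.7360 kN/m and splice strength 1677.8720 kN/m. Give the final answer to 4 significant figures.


Eff = 1677.8720 / 2163.7360 * 100
Eff = 77.55 %


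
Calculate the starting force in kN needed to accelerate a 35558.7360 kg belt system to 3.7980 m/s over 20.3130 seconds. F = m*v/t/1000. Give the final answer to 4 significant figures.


F = 35558.7360 * 3.7980 / 20.3130 / 1000
F = 6.649 kN


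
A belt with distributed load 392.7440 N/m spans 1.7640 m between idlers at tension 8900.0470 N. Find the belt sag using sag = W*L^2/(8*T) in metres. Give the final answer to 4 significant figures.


sag = 392.7440 * 1.7640^2 / (8 * 8900.0470)
sag = 0.01716 m


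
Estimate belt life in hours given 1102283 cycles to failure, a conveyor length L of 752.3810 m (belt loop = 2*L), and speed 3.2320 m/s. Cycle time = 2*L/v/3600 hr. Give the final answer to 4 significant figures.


cycle_time = 2 * 752.3810 / 3.2320 / 3600 = 0.129328 hr
life = 1102283 * 0.129328 = 142600 hours


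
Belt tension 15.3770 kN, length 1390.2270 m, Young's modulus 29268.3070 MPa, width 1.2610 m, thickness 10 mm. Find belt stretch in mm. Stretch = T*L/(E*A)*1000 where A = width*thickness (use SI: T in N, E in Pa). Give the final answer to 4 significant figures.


A = 1.2610 * 0.01 = 0.01261 m^2
Stretch = 15.3770*1000 * 1390.2270 / (29268.3070e6 * 0.01261) * 1000
Stretch = 57.92 mm


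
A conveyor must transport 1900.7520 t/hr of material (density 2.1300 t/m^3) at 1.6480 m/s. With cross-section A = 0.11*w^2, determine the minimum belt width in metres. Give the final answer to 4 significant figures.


A_req = 1900.7520 / (1.6480 * 2.1300 * 3600) = 0.150413 m^2
w = sqrt(0.150413 / 0.11)
w = 1.169 m


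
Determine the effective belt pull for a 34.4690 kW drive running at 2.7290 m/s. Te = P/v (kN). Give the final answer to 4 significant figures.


Te = P / v = 34.4690 / 2.7290
Te = 12.63 kN


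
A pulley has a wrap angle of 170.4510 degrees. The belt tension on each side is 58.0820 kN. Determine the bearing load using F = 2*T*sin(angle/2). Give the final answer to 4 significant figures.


F = 2 * 58.0820 * sin(170.4510/2 deg)
F = 115.8 kN


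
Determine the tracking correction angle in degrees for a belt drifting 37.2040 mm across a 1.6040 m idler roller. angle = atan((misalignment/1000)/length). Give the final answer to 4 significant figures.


misalign_m = 37.2040 / 1000 = 0.037204 m
angle = atan(0.037204 / 1.6040)
angle = 1.329 deg


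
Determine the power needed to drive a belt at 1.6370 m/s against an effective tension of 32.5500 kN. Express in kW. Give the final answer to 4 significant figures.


P = Te * v = 32.5500 * 1.6370
P = 53.28 kW


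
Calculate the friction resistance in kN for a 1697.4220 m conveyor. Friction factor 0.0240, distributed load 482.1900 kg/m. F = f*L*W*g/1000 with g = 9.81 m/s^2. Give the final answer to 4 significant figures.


F = 0.0240 * 1697.4220 * 482.1900 * 9.81 / 1000
F = 192.7 kN


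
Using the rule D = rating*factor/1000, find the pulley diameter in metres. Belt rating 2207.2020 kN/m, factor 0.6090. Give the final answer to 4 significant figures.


D = 2207.2020 * 0.6090 / 1000
D = 1.344 m


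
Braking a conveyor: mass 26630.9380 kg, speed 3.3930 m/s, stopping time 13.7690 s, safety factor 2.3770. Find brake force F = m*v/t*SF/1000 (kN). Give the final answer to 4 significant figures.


F = 26630.9380 * 3.3930 / 13.7690 * 2.3770 / 1000
F = 15.60 kN


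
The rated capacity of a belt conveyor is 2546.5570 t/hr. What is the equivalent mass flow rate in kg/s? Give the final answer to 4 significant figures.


m_dot = 2546.5570 * 1000 / 3600
m_dot = 707.4 kg/s


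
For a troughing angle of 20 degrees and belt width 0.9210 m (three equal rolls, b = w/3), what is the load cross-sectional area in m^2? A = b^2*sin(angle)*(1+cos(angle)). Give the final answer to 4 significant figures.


b = 0.9210/3 = 0.307 m
A = 0.307^2 * sin(20 deg) * (1 + cos(20 deg))
A = 0.06253 m^2


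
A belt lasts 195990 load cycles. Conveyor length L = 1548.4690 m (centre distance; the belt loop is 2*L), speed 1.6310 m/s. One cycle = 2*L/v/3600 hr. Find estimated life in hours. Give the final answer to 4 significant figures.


cycle_time = 2 * 1548.4690 / 1.6310 / 3600 = 0.527444 hr
life = 195990 * 0.527444 = 103400 hours


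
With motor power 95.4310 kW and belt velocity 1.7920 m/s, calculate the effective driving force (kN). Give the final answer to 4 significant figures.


Te = P / v = 95.4310 / 1.7920
Te = 53.25 kN


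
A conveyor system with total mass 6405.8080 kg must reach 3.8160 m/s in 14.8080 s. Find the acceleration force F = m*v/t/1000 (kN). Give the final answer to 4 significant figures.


F = 6405.8080 * 3.8160 / 14.8080 / 1000
F = 1.651 kN


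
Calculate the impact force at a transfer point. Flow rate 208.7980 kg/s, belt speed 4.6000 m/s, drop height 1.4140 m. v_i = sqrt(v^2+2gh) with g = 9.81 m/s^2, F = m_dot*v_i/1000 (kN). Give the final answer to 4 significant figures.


v_i = sqrt(4.6000^2 + 2*9.81*1.4140) = 6.99305 m/s
F = 208.7980 * 6.99305 / 1000
F = 1.460 kN


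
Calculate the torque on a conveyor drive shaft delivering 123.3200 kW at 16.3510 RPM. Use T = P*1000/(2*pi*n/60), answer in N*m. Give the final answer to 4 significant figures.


omega = 2*pi*16.3510/60 = 1.71227 rad/s
T = 123.3200*1000 / 1.71227
T = 72020 N*m


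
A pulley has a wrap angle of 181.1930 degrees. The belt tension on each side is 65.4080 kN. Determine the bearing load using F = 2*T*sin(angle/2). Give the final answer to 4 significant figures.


F = 2 * 65.4080 * sin(181.1930/2 deg)
F = 130.8 kN


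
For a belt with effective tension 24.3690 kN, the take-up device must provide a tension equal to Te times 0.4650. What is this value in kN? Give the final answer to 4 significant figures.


T_tu = 24.3690 * 0.4650
T_tu = 11.33 kN


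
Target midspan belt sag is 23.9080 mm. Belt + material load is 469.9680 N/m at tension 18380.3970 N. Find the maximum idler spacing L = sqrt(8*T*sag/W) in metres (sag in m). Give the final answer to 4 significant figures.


sag = 23.9080/1000 = 0.023908 m
L = sqrt(8 * 18380.3970 * 0.023908 / 469.9680)
L = 2.735 m


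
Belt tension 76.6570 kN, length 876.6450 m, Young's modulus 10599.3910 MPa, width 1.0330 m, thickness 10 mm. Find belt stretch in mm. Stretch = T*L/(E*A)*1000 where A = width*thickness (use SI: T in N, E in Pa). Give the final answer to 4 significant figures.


A = 1.0330 * 0.01 = 0.01033 m^2
Stretch = 76.6570*1000 * 876.6450 / (10599.3910e6 * 0.01033) * 1000
Stretch = 613.8 mm


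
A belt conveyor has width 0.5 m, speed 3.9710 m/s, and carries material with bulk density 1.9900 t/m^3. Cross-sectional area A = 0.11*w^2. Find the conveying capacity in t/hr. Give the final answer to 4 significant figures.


A = 0.11 * 0.5^2 = 0.0275 m^2
C = 0.0275 * 3.9710 * 1.9900 * 3600
C = 782.3 t/hr


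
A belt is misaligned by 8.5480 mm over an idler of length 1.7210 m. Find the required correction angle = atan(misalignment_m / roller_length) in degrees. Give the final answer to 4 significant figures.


misalign_m = 8.5480 / 1000 = 0.008548 m
angle = atan(0.008548 / 1.7210)
angle = 0.2846 deg


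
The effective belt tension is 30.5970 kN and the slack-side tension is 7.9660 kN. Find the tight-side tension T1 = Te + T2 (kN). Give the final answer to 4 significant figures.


T1 = Te + T2 = 30.5970 + 7.9660
T1 = 38.56 kN


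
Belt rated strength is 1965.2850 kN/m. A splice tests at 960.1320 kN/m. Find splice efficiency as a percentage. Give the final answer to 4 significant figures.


Eff = 960.1320 / 1965.2850 * 100
Eff = 48.85 %


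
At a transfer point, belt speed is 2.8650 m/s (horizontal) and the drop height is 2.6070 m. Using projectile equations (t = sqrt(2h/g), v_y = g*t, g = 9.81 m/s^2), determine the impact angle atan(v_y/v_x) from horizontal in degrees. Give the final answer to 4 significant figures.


t = sqrt(2*2.6070/9.81) = 0.729039 s
v_y = 9.81 * 0.729039 = 7.15187 m/s
angle = atan(7.15187 / 2.8650) = 68.17 deg


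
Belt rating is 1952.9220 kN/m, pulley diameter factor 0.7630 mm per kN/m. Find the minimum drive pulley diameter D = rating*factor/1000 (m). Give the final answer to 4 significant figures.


D = 1952.9220 * 0.7630 / 1000
D = 1.490 m


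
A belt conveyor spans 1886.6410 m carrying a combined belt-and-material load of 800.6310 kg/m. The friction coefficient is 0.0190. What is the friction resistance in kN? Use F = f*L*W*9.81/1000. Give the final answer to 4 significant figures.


F = 0.0190 * 1886.6410 * 800.6310 * 9.81 / 1000
F = 281.5 kN


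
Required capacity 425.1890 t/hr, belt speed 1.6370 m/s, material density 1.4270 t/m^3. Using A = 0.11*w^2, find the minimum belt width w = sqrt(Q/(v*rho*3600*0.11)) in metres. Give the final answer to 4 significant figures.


A_req = 425.1890 / (1.6370 * 1.4270 * 3600) = 0.05056 m^2
w = sqrt(0.05056 / 0.11)
w = 0.6780 m


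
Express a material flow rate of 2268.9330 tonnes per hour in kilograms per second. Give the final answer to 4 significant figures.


m_dot = 2268.9330 * 1000 / 3600
m_dot = 630.3 kg/s


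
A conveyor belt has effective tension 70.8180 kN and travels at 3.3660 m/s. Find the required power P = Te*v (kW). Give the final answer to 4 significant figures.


P = Te * v = 70.8180 * 3.3660
P = 238.4 kW


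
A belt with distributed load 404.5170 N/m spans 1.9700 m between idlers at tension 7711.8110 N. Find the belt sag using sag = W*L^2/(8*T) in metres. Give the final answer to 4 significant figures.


sag = 404.5170 * 1.9700^2 / (8 * 7711.8110)
sag = 0.02545 m


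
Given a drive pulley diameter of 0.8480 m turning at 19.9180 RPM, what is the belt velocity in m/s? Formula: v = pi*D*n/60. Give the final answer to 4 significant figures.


v = pi * 0.8480 * 19.9180 / 60
v = 0.8844 m/s


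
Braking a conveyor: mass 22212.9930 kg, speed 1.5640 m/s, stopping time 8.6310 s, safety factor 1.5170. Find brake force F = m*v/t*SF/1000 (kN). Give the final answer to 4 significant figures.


F = 22212.9930 * 1.5640 / 8.6310 * 1.5170 / 1000
F = 6.106 kN


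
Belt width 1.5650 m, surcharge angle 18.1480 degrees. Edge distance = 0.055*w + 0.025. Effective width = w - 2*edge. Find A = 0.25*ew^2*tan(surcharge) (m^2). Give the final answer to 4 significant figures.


edge = 0.055*1.5650 + 0.025 = 0.111075 m
ew = 1.5650 - 2*0.111075 = 1.34285 m
A = 0.25 * 1.34285^2 * tan(18.1480 deg)
A = 0.1478 m^2


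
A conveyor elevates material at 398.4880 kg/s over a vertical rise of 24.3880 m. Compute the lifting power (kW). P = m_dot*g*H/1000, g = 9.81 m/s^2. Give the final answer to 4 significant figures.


P = 398.4880 * 9.81 * 24.3880 / 1000
P = 95.34 kW


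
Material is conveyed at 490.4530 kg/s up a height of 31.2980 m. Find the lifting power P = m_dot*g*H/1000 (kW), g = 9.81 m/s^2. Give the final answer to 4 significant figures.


P = 490.4530 * 9.81 * 31.2980 / 1000
P = 150.6 kW


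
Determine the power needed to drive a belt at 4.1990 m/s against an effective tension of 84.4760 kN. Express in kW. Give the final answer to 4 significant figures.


P = Te * v = 84.4760 * 4.1990
P = 354.7 kW


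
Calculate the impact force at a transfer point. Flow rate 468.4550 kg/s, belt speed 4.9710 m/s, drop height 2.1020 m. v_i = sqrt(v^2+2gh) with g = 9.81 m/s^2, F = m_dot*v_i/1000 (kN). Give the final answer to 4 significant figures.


v_i = sqrt(4.9710^2 + 2*9.81*2.1020) = 8.12109 m/s
F = 468.4550 * 8.12109 / 1000
F = 3.804 kN


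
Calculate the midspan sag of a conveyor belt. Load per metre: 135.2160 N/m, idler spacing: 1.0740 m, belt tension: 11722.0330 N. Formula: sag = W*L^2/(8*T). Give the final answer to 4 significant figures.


sag = 135.2160 * 1.0740^2 / (8 * 11722.0330)
sag = 0.001663 m


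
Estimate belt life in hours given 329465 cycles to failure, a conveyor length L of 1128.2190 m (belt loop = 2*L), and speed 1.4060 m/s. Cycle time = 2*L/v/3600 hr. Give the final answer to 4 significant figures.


cycle_time = 2 * 1128.2190 / 1.4060 / 3600 = 0.445795 hr
life = 329465 * 0.445795 = 146900 hours


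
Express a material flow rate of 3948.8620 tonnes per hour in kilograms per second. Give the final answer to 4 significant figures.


m_dot = 3948.8620 * 1000 / 3600
m_dot = 1097 kg/s


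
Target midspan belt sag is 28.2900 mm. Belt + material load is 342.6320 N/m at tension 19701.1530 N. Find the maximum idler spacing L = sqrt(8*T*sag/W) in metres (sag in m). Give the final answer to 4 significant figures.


sag = 28.2900/1000 = 0.028290 m
L = sqrt(8 * 19701.1530 * 0.028290 / 342.6320)
L = 3.607 m


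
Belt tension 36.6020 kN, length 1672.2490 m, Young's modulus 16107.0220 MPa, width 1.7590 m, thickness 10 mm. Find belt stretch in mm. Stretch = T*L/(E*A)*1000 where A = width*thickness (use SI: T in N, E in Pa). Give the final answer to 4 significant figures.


A = 1.7590 * 0.01 = 0.01759 m^2
Stretch = 36.6020*1000 * 1672.2490 / (16107.0220e6 * 0.01759) * 1000
Stretch = 216.0 mm


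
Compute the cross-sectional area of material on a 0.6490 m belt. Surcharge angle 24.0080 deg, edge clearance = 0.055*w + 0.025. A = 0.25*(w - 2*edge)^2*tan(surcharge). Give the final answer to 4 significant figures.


edge = 0.055*0.6490 + 0.025 = 0.060695 m
ew = 0.6490 - 2*0.060695 = 0.52761 m
A = 0.25 * 0.52761^2 * tan(24.0080 deg)
A = 0.03100 m^2


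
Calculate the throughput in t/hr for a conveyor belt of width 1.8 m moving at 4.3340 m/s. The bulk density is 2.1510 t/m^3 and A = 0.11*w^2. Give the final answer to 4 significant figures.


A = 0.11 * 1.8^2 = 0.3564 m^2
C = 0.3564 * 4.3340 * 2.1510 * 3600
C = 11960 t/hr


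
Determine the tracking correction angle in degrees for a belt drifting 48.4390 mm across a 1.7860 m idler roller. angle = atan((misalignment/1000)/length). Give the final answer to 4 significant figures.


misalign_m = 48.4390 / 1000 = 0.048439 m
angle = atan(0.048439 / 1.7860)
angle = 1.554 deg


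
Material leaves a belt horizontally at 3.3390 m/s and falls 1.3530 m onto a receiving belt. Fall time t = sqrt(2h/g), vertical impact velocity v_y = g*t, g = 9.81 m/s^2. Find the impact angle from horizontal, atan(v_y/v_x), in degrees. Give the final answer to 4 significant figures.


t = sqrt(2*1.3530/9.81) = 0.525206 s
v_y = 9.81 * 0.525206 = 5.15227 m/s
angle = atan(5.15227 / 3.3390) = 57.05 deg


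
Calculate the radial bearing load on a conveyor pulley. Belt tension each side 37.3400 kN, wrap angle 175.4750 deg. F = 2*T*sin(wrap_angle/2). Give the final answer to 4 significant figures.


F = 2 * 37.3400 * sin(175.4750/2 deg)
F = 74.62 kN


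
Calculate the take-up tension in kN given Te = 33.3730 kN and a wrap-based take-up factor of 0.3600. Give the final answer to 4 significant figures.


T_tu = 33.3730 * 0.3600
T_tu = 12.01 kN


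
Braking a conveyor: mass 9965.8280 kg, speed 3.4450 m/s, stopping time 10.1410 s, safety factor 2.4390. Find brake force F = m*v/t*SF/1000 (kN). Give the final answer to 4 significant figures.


F = 9965.8280 * 3.4450 / 10.1410 * 2.4390 / 1000
F = 8.257 kN


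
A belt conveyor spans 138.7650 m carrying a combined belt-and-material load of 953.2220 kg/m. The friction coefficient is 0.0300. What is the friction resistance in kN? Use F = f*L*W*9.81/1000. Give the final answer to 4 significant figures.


F = 0.0300 * 138.7650 * 953.2220 * 9.81 / 1000
F = 38.93 kN


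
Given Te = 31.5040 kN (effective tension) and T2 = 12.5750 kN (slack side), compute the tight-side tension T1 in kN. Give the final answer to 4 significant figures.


T1 = Te + T2 = 31.5040 + 12.5750
T1 = 44.08 kN


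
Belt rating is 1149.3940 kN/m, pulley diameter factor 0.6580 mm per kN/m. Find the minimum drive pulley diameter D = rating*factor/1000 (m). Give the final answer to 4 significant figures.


D = 1149.3940 * 0.6580 / 1000
D = 0.7563 m


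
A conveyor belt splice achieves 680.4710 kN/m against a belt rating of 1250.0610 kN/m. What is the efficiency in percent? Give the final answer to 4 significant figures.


Eff = 680.4710 / 1250.0610 * 100
Eff = 54.44 %


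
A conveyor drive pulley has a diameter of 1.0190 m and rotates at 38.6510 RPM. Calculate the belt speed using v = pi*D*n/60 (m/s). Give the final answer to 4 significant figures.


v = pi * 1.0190 * 38.6510 / 60
v = 2.062 m/s


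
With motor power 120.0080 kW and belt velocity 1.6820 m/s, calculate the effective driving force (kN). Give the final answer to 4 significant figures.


Te = P / v = 120.0080 / 1.6820
Te = 71.35 kN


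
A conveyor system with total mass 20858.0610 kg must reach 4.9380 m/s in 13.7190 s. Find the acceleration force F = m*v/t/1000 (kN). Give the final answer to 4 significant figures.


F = 20858.0610 * 4.9380 / 13.7190 / 1000
F = 7.508 kN


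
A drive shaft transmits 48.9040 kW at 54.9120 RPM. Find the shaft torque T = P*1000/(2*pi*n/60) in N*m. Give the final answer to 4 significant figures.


omega = 2*pi*54.9120/60 = 5.75037 rad/s
T = 48.9040*1000 / 5.75037
T = 8504 N*m


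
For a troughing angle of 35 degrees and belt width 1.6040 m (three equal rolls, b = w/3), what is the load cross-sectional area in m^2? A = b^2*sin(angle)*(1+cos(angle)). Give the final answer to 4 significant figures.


b = 1.6040/3 = 0.534667 m
A = 0.534667^2 * sin(35 deg) * (1 + cos(35 deg))
A = 0.2983 m^2


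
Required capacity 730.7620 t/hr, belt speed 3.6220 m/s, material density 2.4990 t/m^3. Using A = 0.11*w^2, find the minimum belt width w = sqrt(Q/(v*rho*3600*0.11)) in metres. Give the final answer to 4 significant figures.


A_req = 730.7620 / (3.6220 * 2.4990 * 3600) = 0.0224264 m^2
w = sqrt(0.0224264 / 0.11)
w = 0.4515 m


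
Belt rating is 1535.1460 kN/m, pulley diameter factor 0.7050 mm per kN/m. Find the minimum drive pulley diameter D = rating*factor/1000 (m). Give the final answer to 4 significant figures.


D = 1535.1460 * 0.7050 / 1000
D = 1.082 m


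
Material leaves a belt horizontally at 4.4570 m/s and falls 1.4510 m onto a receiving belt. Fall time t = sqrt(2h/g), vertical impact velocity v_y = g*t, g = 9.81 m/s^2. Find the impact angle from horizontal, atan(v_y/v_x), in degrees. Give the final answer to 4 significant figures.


t = sqrt(2*1.4510/9.81) = 0.543894 s
v_y = 9.81 * 0.543894 = 5.3356 m/s
angle = atan(5.3356 / 4.4570) = 50.13 deg


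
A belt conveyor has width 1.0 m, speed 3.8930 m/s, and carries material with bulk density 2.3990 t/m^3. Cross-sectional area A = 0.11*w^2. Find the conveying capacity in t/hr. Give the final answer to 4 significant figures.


A = 0.11 * 1.0^2 = 0.11 m^2
C = 0.11 * 3.8930 * 2.3990 * 3600
C = 3698 t/hr


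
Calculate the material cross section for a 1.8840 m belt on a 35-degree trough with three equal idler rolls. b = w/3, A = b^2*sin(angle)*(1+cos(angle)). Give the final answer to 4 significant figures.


b = 1.8840/3 = 0.628 m
A = 0.628^2 * sin(35 deg) * (1 + cos(35 deg))
A = 0.4115 m^2


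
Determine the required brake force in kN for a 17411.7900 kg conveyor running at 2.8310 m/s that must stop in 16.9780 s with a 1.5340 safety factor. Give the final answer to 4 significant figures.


F = 17411.7900 * 2.8310 / 16.9780 * 1.5340 / 1000
F = 4.454 kN


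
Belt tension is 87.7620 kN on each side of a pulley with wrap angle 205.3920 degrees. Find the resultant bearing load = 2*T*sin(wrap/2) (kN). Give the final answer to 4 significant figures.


F = 2 * 87.7620 * sin(205.3920/2 deg)
F = 171.2 kN


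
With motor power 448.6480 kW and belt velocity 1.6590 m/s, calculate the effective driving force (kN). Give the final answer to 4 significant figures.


Te = P / v = 448.6480 / 1.6590
Te = 270.4 kN


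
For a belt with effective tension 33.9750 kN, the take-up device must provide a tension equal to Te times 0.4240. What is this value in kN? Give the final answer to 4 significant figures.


T_tu = 33.9750 * 0.4240
T_tu = 14.41 kN


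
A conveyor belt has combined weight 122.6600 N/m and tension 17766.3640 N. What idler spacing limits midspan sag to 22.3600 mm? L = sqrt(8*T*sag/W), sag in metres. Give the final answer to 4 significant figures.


sag = 22.3600/1000 = 0.022360 m
L = sqrt(8 * 17766.3640 * 0.022360 / 122.6600)
L = 5.090 m


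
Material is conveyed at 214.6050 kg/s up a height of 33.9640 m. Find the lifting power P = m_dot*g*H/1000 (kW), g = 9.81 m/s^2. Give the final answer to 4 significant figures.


P = 214.6050 * 9.81 * 33.9640 / 1000
P = 71.50 kW


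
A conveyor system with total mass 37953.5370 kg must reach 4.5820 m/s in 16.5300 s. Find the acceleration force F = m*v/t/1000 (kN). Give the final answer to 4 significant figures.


F = 37953.5370 * 4.5820 / 16.5300 / 1000
F = 10.52 kN


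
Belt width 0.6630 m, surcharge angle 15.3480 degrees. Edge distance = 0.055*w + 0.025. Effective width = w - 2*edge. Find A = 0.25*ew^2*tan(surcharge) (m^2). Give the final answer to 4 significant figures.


edge = 0.055*0.6630 + 0.025 = 0.061465 m
ew = 0.6630 - 2*0.061465 = 0.54007 m
A = 0.25 * 0.54007^2 * tan(15.3480 deg)
A = 0.02001 m^2


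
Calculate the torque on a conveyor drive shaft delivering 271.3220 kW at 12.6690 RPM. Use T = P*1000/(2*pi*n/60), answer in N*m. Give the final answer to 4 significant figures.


omega = 2*pi*12.6690/60 = 1.32669 rad/s
T = 271.3220*1000 / 1.32669
T = 204500 N*m


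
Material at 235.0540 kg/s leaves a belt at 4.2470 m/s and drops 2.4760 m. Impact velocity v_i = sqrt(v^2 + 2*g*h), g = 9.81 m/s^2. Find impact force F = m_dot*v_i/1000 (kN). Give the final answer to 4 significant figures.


v_i = sqrt(4.2470^2 + 2*9.81*2.4760) = 8.16187 m/s
F = 235.0540 * 8.16187 / 1000
F = 1.918 kN
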